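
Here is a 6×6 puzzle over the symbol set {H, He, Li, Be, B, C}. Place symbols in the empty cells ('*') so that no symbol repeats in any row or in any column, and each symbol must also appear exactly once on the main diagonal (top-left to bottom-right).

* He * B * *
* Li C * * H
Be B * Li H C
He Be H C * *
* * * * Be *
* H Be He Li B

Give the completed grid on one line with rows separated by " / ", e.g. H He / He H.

At row 1, column 1: row 1 has {He,B}; column 1 has {He,Be}; the diagonal has {Li,Be,B,C}; that leaves H.
At row 1, column 3: row 1 has {H,He,B}; column 3 has {H,Be,C}; that leaves Li.
At row 1, column 5: row 1 has {H,He,Li,B}; column 5 has {H,Li,Be}; that leaves C.
At row 1, column 6: row 1 has {H,He,Li,B,C}; column 6 has {H,B,C}; that leaves Be.
At row 2, column 1: row 2 has {H,Li,C}; column 1 has {H,He,Be}; that leaves B.
At row 2, column 4: row 2 has {H,Li,B,C}; column 4 has {He,Li,B,C}; that leaves Be.
At row 2, column 5: row 2 has {H,Li,Be,B,C}; column 5 has {H,Li,Be,C}; that leaves He.
At row 3, column 3: row 3 has {H,Li,Be,B,C}; column 3 has {H,Li,Be,C}; the diagonal has {H,Li,Be,B,C}; that leaves He.
At row 4, column 5: row 4 has {H,He,Be,C}; column 5 has {H,He,Li,Be,C}; that leaves B.
At row 4, column 6: row 4 has {H,He,Be,B,C}; column 6 has {H,Be,B,C}; that leaves Li.
At row 5, column 2: row 5 has {Be}; column 2 has {H,He,Li,Be,B}; that leaves C.
At row 5, column 3: row 5 has {Be,C}; column 3 has {H,He,Li,Be,C}; that leaves B.
At row 5, column 4: row 5 has {Be,B,C}; column 4 has {He,Li,Be,B,C}; that leaves H.
At row 5, column 6: row 5 has {H,Be,B,C}; column 6 has {H,Li,Be,B,C}; that leaves He.
At row 6, column 1: row 6 has {H,He,Li,Be,B}; column 1 has {H,He,Be,B}; that leaves C.
At row 5, column 1: row 5 has {H,He,Be,B,C}; column 1 has {H,He,Be,B,C}; that leaves Li.

H He Li B C Be / B Li C Be He H / Be B He Li H C / He Be H C B Li / Li C B H Be He / C H Be He Li B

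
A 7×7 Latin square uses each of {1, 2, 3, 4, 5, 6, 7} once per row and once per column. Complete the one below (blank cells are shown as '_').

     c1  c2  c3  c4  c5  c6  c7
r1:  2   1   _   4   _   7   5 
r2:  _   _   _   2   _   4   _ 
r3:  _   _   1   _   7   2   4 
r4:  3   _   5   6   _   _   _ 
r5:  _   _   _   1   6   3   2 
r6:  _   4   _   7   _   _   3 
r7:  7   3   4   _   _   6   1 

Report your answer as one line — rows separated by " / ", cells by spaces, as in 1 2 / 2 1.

(r1,c5): row 1 has {1,2,4,5,7}; column 5 has {6,7}, so it must be 3.
(r4,c6): row 4 has {3,5,6}; column 6 has {2,3,4,6,7}, so it must be 1.
(r4,c7): row 4 has {1,3,5,6}; column 7 has {1,2,3,4,5}, so it must be 7.
(r5,c3): row 5 has {1,2,3,6}; column 3 has {1,4,5}, so it must be 7.
(r6,c6): row 6 has {3,4,7}; column 6 has {1,2,3,4,6,7}, so it must be 5.
(r7,c4): row 7 has {1,3,4,6,7}; column 4 has {1,2,4,6,7}, so it must be 5.
(r7,c5): row 7 has {1,3,4,5,6,7}; column 5 has {3,6,7}, so it must be 2.
(r1,c3): row 1 has {1,2,3,4,5,7}; column 3 has {1,4,5,7}, so it must be 6.
(r2,c3): row 2 has {2,4}; column 3 has {1,4,5,6,7}, so it must be 3.
(r2,c7): row 2 has {2,3,4}; column 7 has {1,2,3,4,5,7}, so it must be 6.
(r3,c4): row 3 has {1,2,4,7}; column 4 has {1,2,4,5,6,7}, so it must be 3.
(r4,c2): row 4 has {1,3,5,6,7}; column 2 has {1,3,4}, so it must be 2.
(r4,c5): row 4 has {1,2,3,5,6,7}; column 5 has {2,3,6,7}, so it must be 4.
(r5,c2): row 5 has {1,2,3,6,7}; column 2 has {1,2,3,4}, so it must be 5.
(r6,c3): row 6 has {3,4,5,7}; column 3 has {1,3,4,5,6,7}, so it must be 2.
(r6,c5): row 6 has {2,3,4,5,7}; column 5 has {2,3,4,6,7}, so it must be 1.
(r2,c2): row 2 has {2,3,4,6}; column 2 has {1,2,3,4,5}, so it must be 7.
(r2,c5): row 2 has {2,3,4,6,7}; column 5 has {1,2,3,4,6,7}, so it must be 5.
(r3,c2): row 3 has {1,2,3,4,7}; column 2 has {1,2,3,4,5,7}, so it must be 6.
(r5,c1): row 5 has {1,2,3,5,6,7}; column 1 has {2,3,7}, so it must be 4.
(r6,c1): row 6 has {1,2,3,4,5,7}; column 1 has {2,3,4,7}, so it must be 6.
(r2,c1): row 2 has {2,3,4,5,6,7}; column 1 has {2,3,4,6,7}, so it must be 1.
(r3,c1): row 3 has {1,2,3,4,6,7}; column 1 has {1,2,3,4,6,7}, so it must be 5.

2 1 6 4 3 7 5 / 1 7 3 2 5 4 6 / 5 6 1 3 7 2 4 / 3 2 5 6 4 1 7 / 4 5 7 1 6 3 2 / 6 4 2 7 1 5 3 / 7 3 4 5 2 6 1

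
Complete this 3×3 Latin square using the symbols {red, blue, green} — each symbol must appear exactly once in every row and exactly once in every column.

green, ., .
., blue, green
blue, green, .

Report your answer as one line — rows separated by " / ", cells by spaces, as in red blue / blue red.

green red blue / red blue green / blue green red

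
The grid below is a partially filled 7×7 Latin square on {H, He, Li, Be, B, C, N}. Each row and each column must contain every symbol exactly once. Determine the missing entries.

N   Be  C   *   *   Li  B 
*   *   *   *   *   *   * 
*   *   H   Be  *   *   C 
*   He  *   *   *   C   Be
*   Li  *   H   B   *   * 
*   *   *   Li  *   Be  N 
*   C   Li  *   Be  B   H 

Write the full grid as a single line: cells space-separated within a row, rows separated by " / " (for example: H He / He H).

N Be C He H Li B / Be N B C He H Li / Li B H Be N He C / H He N B Li C Be / C Li Be H B N He / B H He Li C Be N / He C Li N Be B H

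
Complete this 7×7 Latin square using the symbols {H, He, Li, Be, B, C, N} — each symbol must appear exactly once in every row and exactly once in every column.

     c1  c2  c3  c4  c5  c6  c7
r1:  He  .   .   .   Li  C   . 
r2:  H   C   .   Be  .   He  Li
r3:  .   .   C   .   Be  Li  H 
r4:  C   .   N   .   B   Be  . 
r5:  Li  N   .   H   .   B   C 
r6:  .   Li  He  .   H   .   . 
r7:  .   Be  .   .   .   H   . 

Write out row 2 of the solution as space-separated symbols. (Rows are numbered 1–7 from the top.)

H C B Be N He Li

Cell (r2,c3): row 2 has {H,He,Li,Be,C}; column 3 has {He,C,N} → B.
Cell (r2,c5): row 2 has {H,He,Li,Be,B,C}; column 5 has {H,Li,Be,B} → N.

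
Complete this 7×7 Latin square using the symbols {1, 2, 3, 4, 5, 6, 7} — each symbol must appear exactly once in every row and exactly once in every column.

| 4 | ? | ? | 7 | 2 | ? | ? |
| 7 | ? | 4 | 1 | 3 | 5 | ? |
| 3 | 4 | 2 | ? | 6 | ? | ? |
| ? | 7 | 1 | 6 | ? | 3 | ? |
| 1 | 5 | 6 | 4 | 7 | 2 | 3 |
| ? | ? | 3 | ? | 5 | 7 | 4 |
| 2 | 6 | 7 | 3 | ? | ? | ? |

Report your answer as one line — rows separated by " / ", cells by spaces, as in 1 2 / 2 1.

4 3 5 7 2 6 1 / 7 2 4 1 3 5 6 / 3 4 2 5 6 1 7 / 5 7 1 6 4 3 2 / 1 5 6 4 7 2 3 / 6 1 3 2 5 7 4 / 2 6 7 3 1 4 5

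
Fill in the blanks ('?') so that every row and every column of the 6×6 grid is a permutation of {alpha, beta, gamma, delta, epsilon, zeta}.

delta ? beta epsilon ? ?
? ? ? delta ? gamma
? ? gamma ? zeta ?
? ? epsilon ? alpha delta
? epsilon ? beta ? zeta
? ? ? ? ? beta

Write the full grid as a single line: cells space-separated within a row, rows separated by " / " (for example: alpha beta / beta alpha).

delta zeta beta epsilon gamma alpha / epsilon alpha zeta delta beta gamma / beta delta gamma alpha zeta epsilon / zeta beta epsilon gamma alpha delta / gamma epsilon alpha beta delta zeta / alpha gamma delta zeta epsilon beta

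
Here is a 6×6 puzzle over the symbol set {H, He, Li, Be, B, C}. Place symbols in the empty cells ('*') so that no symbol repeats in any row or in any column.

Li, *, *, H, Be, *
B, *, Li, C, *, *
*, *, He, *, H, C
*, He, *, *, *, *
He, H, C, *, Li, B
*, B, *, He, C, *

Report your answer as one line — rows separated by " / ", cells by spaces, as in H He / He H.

Li C B H Be He / B Be Li C He H / Be Li He B H C / C He H Li B Be / He H C Be Li B / H B Be He C Li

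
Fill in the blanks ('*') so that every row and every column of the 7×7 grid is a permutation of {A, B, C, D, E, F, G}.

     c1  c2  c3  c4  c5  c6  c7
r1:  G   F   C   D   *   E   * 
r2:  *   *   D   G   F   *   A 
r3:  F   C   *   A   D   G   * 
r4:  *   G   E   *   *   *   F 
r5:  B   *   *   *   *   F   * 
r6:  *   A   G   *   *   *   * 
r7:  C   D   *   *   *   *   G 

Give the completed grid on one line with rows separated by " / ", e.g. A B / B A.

(r1,c7) = B
(r2,c1) = E
(r2,c2) = B
(r2,c6) = C
(r3,c3) = B
(r3,c7) = E
(r5,c2) = E
(r5,c3) = A
(r5,c4) = C
(r5,c5) = G
(r5,c7) = D
(r6,c1) = D
(r6,c6) = B
(r6,c7) = C
(r7,c3) = F
(r7,c6) = A
(r1,c5) = A
(r4,c1) = A
(r4,c4) = B
(r4,c5) = C
(r4,c6) = D
(r6,c5) = E
(r7,c4) = E
(r7,c5) = B
(r6,c4) = F

G F C D A E B / E B D G F C A / F C B A D G E / A G E B C D F / B E A C G F D / D A G F E B C / C D F E B A G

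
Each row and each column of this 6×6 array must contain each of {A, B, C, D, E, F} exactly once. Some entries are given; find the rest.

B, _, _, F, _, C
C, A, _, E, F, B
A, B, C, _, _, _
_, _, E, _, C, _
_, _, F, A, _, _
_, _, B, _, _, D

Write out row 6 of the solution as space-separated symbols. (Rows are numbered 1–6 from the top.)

E F B C A D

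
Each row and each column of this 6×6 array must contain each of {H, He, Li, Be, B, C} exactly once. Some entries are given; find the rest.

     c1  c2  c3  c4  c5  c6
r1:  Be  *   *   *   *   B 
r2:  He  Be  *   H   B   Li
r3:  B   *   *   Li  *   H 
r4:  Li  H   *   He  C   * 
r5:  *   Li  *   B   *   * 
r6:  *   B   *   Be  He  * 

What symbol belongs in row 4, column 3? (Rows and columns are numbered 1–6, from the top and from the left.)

row 1 has {Be,B}; column 4 has {H,He,Li,Be,B} — only C is left for (r1,c4).
row 2 has {H,He,Li,Be,B}; column 3 is empty so far — only C is left for (r2,c3).
row 3 has {H,Li,B}; column 5 has {He,B,C} — only Be is left for (r3,c5).
row 4 has {H,He,Li,C}; column 6 has {H,Li,B} — only Be is left for (r4,c6).
row 5 has {Li,B}; column 5 has {He,Be,B,C} — only H is left for (r5,c5).
row 6 has {He,Be,B}; column 6 has {H,Li,Be,B} — only C is left for (r6,c6).
row 1 has {Be,B,C}; column 2 has {H,Li,Be,B} — only He is left for (r1,c2).
row 1 has {He,Be,B,C}; column 5 has {H,He,Be,B,C} — only Li is left for (r1,c5).
row 3 has {H,Li,Be,B}; column 2 has {H,He,Li,Be,B} — only C is left for (r3,c2).
row 3 has {H,Li,Be,B,C}; column 3 has {C} — only He is left for (r3,c3).
row 4 has {H,He,Li,Be,C}; column 3 has {He,C} — only B is left for (r4,c3).

B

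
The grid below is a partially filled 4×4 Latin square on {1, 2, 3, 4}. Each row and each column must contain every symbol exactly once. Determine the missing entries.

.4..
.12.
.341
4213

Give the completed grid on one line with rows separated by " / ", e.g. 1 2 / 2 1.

Cell (r1,c3): row 1 has {4}; column 3 has {1,2,4} → 3.
Cell (r1,c4): row 1 has {3,4}; column 4 has {1,3} → 2.
Cell (r2,c1): row 2 has {1,2}; column 1 has {4} → 3.
Cell (r2,c4): row 2 has {1,2,3}; column 4 has {1,2,3} → 4.
Cell (r3,c1): row 3 has {1,3,4}; column 1 has {3,4} → 2.
Cell (r1,c1): row 1 has {2,3,4}; column 1 has {2,3,4} → 1.

1 4 3 2 / 3 1 2 4 / 2 3 4 1 / 4 2 1 3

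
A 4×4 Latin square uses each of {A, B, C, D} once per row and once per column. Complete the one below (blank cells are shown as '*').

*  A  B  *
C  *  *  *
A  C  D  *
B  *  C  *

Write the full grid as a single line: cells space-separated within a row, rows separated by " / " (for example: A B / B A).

D A B C / C B A D / A C D B / B D C A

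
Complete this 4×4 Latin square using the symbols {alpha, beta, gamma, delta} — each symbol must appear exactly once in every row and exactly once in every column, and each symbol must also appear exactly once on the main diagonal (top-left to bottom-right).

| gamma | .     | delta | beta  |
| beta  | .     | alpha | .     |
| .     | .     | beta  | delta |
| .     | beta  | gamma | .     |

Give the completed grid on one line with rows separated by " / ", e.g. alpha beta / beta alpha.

gamma alpha delta beta / beta delta alpha gamma / alpha gamma beta delta / delta beta gamma alpha

row 1 has {beta,gamma,delta}; column 2 has {beta} — only alpha is left for (r1,c2).
row 2 has {alpha,beta}; column 2 has {alpha,beta}; the diagonal has {beta,gamma} — only delta is left for (r2,c2).
row 2 has {alpha,beta,delta}; column 4 has {beta,delta} — only gamma is left for (r2,c4).
row 3 has {beta,delta}; column 1 has {beta,gamma} — only alpha is left for (r3,c1).
row 3 has {alpha,beta,delta}; column 2 has {alpha,beta,delta} — only gamma is left for (r3,c2).
row 4 has {beta,gamma}; column 1 has {alpha,beta,gamma} — only delta is left for (r4,c1).
row 4 has {beta,gamma,delta}; column 4 has {beta,gamma,delta}; the diagonal has {beta,gamma,delta} — only alpha is left for (r4,c4).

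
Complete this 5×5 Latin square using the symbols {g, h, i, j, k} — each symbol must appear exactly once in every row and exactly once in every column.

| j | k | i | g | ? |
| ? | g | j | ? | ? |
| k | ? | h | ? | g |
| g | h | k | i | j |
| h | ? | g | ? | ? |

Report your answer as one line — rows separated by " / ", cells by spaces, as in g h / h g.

j k i g h / i g j h k / k i h j g / g h k i j / h j g k i

(r1,c5) = h
(r2,c1) = i
(r2,c5) = k
(r3,c4) = j
(r5,c4) = k
(r5,c5) = i
(r2,c4) = h
(r3,c2) = i
(r5,c2) = j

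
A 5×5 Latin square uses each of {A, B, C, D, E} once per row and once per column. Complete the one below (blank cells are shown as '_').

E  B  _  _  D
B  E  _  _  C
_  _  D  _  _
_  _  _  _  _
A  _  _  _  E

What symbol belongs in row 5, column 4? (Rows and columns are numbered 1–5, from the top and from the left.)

C

row 2 has {B,C,E}; column 3 has {D} — only A is left for (r2,c3).
row 2 has {A,B,C,E}; column 4 is empty so far — only D is left for (r2,c4).
row 3 has {D}; column 1 has {A,B,E} — only C is left for (r3,c1).
row 3 has {C,D}; column 2 has {B,E} — only A is left for (r3,c2).
row 3 has {A,C,D}; column 5 has {C,D,E} — only B is left for (r3,c5).
row 4 is empty so far; column 1 has {A,B,C,E} — only D is left for (r4,c1).
row 4 has {D}; column 2 has {A,B,E} — only C is left for (r4,c2).
row 4 has {C,D}; column 5 has {B,C,D,E} — only A is left for (r4,c5).
row 5 has {A,E}; column 2 has {A,B,C,E} — only D is left for (r5,c2).
row 1 has {B,D,E}; column 3 has {A,D} — only C is left for (r1,c3).
row 1 has {B,C,D,E}; column 4 has {D} — only A is left for (r1,c4).
row 3 has {A,B,C,D}; column 4 has {A,D} — only E is left for (r3,c4).
row 4 has {A,C,D}; column 4 has {A,D,E} — only B is left for (r4,c4).
row 5 has {A,D,E}; column 3 has {A,C,D} — only B is left for (r5,c3).
row 5 has {A,B,D,E}; column 4 has {A,B,D,E} — only C is left for (r5,c4).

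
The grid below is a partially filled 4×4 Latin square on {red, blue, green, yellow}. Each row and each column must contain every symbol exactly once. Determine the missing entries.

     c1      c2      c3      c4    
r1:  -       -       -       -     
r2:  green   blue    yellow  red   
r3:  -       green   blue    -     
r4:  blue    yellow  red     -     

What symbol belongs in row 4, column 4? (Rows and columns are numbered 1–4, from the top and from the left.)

Cell (r1,c2): row 1 is empty so far; column 2 has {blue,green,yellow} → red.
Cell (r1,c3): row 1 has {red}; column 3 has {red,blue,yellow} → green.
Cell (r3,c4): row 3 has {blue,green}; column 4 has {red} → yellow.
Cell (r4,c4): row 4 has {red,blue,yellow}; column 4 has {red,yellow} → green.

green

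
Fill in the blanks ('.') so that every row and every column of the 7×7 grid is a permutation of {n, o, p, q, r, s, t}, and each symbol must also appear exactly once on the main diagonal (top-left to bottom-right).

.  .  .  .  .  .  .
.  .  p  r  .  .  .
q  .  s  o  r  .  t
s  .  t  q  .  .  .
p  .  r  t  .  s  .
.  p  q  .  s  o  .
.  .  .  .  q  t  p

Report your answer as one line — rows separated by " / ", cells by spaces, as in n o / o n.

(r3,c2) = n
(r3,c6) = p
(r5,c5) = n
(r6,c4) = n
(r6,c7) = r
(r7,c4) = s
(r1,c4) = p
(r2,c2) = t
(r2,c5) = o
(r4,c5) = p
(r6,c1) = t
(r1,c1) = r
(r1,c5) = t
(r2,c1) = n
(r2,c6) = q
(r2,c7) = s
(r7,c1) = o
(r7,c2) = r
(r7,c3) = n
(r1,c3) = o
(r1,c6) = n
(r1,c7) = q
(r4,c2) = o
(r4,c6) = r
(r4,c7) = n
(r5,c2) = q
(r5,c7) = o
(r1,c2) = s

r s o p t n q / n t p r o q s / q n s o r p t / s o t q p r n / p q r t n s o / t p q n s o r / o r n s q t p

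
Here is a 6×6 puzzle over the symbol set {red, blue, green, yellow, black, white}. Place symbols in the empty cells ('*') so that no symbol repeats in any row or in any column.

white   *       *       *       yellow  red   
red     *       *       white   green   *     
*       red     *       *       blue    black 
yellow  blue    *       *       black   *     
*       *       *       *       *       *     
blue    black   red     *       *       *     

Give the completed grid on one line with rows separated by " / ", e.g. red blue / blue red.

At row 1, column 2: row 1 has {red,yellow,white}; column 2 has {red,blue,black}; that leaves green.
At row 2, column 2: row 2 has {red,green,white}; column 2 has {red,blue,green,black}; that leaves yellow.
At row 2, column 6: row 2 has {red,green,yellow,white}; column 6 has {red,black}; that leaves blue.
At row 3, column 1: row 3 has {red,blue,black}; column 1 has {red,blue,yellow,white}; that leaves green.
At row 3, column 4: row 3 has {red,blue,green,black}; column 4 has {white}; that leaves yellow.
At row 5, column 1: row 5 is empty so far; column 1 has {red,blue,green,yellow,white}; that leaves black.
At row 5, column 2: row 5 has {black}; column 2 has {red,blue,green,yellow,black}; that leaves white.
At row 5, column 5: row 5 has {black,white}; column 5 has {blue,green,yellow,black}; that leaves red.
At row 6, column 4: row 6 has {red,blue,black}; column 4 has {yellow,white}; that leaves green.
At row 6, column 5: row 6 has {red,blue,green,black}; column 5 has {red,blue,green,yellow,black}; that leaves white.
At row 6, column 6: row 6 has {red,blue,green,black,white}; column 6 has {red,blue,black}; that leaves yellow.
At row 2, column 3: row 2 has {red,blue,green,yellow,white}; column 3 has {red}; that leaves black.
At row 3, column 3: row 3 has {red,blue,green,yellow,black}; column 3 has {red,black}; that leaves white.
At row 4, column 3: row 4 has {blue,yellow,black}; column 3 has {red,black,white}; that leaves green.
At row 4, column 4: row 4 has {blue,green,yellow,black}; column 4 has {green,yellow,white}; that leaves red.
At row 4, column 6: row 4 has {red,blue,green,yellow,black}; column 6 has {red,blue,yellow,black}; that leaves white.
At row 5, column 4: row 5 has {red,black,white}; column 4 has {red,green,yellow,white}; that leaves blue.
At row 5, column 6: row 5 has {red,blue,black,white}; column 6 has {red,blue,yellow,black,white}; that leaves green.
At row 1, column 3: row 1 has {red,green,yellow,white}; column 3 has {red,green,black,white}; that leaves blue.
At row 1, column 4: row 1 has {red,blue,green,yellow,white}; column 4 has {red,blue,green,yellow,white}; that leaves black.
At row 5, column 3: row 5 has {red,blue,green,black,white}; column 3 has {red,blue,green,black,white}; that leaves yellow.

white green blue black yellow red / red yellow black white green blue / green red white yellow blue black / yellow blue green red black white / black white yellow blue red green / blue black red green white yellow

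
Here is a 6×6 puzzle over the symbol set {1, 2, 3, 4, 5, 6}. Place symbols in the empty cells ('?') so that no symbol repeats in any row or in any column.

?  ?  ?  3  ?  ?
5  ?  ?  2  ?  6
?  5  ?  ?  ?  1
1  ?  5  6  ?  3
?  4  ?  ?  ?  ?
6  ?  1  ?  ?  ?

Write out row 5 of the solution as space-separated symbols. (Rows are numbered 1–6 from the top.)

3 4 6 1 5 2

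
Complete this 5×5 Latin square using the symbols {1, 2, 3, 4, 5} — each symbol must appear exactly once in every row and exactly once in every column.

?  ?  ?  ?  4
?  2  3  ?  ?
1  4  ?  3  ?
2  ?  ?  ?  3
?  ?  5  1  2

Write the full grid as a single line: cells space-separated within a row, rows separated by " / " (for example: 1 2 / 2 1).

3 5 1 2 4 / 5 2 3 4 1 / 1 4 2 3 5 / 2 1 4 5 3 / 4 3 5 1 2

Cell (r3,c3): row 3 has {1,3,4}; column 3 has {3,5} → 2.
Cell (r3,c5): row 3 has {1,2,3,4}; column 5 has {2,3,4} → 5.
Cell (r5,c2): row 5 has {1,2,5}; column 2 has {2,4} → 3.
Cell (r1,c3): row 1 has {4}; column 3 has {2,3,5} → 1.
Cell (r2,c5): row 2 has {2,3}; column 5 has {2,3,4,5} → 1.
Cell (r4,c3): row 4 has {2,3}; column 3 has {1,2,3,5} → 4.
Cell (r4,c4): row 4 has {2,3,4}; column 4 has {1,3} → 5.
Cell (r5,c1): row 5 has {1,2,3,5}; column 1 has {1,2} → 4.
Cell (r1,c2): row 1 has {1,4}; column 2 has {2,3,4} → 5.
Cell (r1,c4): row 1 has {1,4,5}; column 4 has {1,3,5} → 2.
Cell (r2,c1): row 2 has {1,2,3}; column 1 has {1,2,4} → 5.
Cell (r2,c4): row 2 has {1,2,3,5}; column 4 has {1,2,3,5} → 4.
Cell (r4,c2): row 4 has {2,3,4,5}; column 2 has {2,3,4,5} → 1.
Cell (r1,c1): row 1 has {1,2,4,5}; column 1 has {1,2,4,5} → 3.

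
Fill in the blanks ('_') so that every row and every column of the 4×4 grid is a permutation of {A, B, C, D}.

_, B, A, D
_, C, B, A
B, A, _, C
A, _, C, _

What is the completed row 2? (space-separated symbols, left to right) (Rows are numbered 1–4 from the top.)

(r1,c1) = C
(r2,c1) = D

D C B A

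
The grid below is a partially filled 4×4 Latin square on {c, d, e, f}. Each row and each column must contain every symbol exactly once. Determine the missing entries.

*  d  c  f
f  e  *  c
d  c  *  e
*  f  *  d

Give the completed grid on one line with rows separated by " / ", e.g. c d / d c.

At row 1, column 1: row 1 has {c,d,f}; column 1 has {d,f}; that leaves e.
At row 2, column 3: row 2 has {c,e,f}; column 3 has {c}; that leaves d.
At row 3, column 3: row 3 has {c,d,e}; column 3 has {c,d}; that leaves f.
At row 4, column 1: row 4 has {d,f}; column 1 has {d,e,f}; that leaves c.
At row 4, column 3: row 4 has {c,d,f}; column 3 has {c,d,f}; that leaves e.

e d c f / f e d c / d c f e / c f e d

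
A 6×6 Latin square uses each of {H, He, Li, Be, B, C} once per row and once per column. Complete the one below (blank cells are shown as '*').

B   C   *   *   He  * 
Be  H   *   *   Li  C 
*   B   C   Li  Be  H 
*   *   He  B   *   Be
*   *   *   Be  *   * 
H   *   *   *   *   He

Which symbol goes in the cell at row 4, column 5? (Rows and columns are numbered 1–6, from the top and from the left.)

H

(r1,c4): row 1 has {He,B,C}; column 4 has {Li,Be,B}, so it must be H.
(r1,c6): row 1 has {H,He,B,C}; column 6 has {H,He,Be,C}, so it must be Li.
(r2,c3): row 2 has {H,Li,Be,C}; column 3 has {He,C}, so it must be B.
(r2,c4): row 2 has {H,Li,Be,B,C}; column 4 has {H,Li,Be,B}, so it must be He.
(r3,c1): row 3 has {H,Li,Be,B,C}; column 1 has {H,Be,B}, so it must be He.
(r4,c2): row 4 has {He,Be,B}; column 2 has {H,B,C}, so it must be Li.
(r5,c2): row 5 has {Be}; column 2 has {H,Li,B,C}, so it must be He.
(r5,c6): row 5 has {He,Be}; column 6 has {H,He,Li,Be,C}, so it must be B.
(r6,c2): row 6 has {H,He}; column 2 has {H,He,Li,B,C}, so it must be Be.
(r6,c3): row 6 has {H,He,Be}; column 3 has {He,B,C}, so it must be Li.
(r6,c4): row 6 has {H,He,Li,Be}; column 4 has {H,He,Li,Be,B}, so it must be C.
(r6,c5): row 6 has {H,He,Li,Be,C}; column 5 has {He,Li,Be}, so it must be B.
(r1,c3): row 1 has {H,He,Li,B,C}; column 3 has {He,Li,B,C}, so it must be Be.
(r4,c1): row 4 has {He,Li,Be,B}; column 1 has {H,He,Be,B}, so it must be C.
(r4,c5): row 4 has {He,Li,Be,B,C}; column 5 has {He,Li,Be,B}, so it must be H.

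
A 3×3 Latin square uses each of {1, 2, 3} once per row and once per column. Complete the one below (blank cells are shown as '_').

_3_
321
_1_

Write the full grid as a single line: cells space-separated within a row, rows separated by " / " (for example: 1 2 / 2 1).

1 3 2 / 3 2 1 / 2 1 3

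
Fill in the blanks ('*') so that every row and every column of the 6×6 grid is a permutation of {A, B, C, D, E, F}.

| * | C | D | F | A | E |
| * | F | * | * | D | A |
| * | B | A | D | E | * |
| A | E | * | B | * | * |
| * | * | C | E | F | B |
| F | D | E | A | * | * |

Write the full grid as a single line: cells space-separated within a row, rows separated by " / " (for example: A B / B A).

B C D F A E / E F B C D A / C B A D E F / A E F B C D / D A C E F B / F D E A B C

At row 1, column 1: row 1 has {A,C,D,E,F}; column 1 has {A,F}; that leaves B.
At row 2, column 3: row 2 has {A,D,F}; column 3 has {A,C,D,E}; that leaves B.
At row 2, column 4: row 2 has {A,B,D,F}; column 4 has {A,B,D,E,F}; that leaves C.
At row 3, column 1: row 3 has {A,B,D,E}; column 1 has {A,B,F}; that leaves C.
At row 3, column 6: row 3 has {A,B,C,D,E}; column 6 has {A,B,E}; that leaves F.
At row 4, column 3: row 4 has {A,B,E}; column 3 has {A,B,C,D,E}; that leaves F.
At row 4, column 5: row 4 has {A,B,E,F}; column 5 has {A,D,E,F}; that leaves C.
At row 4, column 6: row 4 has {A,B,C,E,F}; column 6 has {A,B,E,F}; that leaves D.
At row 5, column 1: row 5 has {B,C,E,F}; column 1 has {A,B,C,F}; that leaves D.
At row 5, column 2: row 5 has {B,C,D,E,F}; column 2 has {B,C,D,E,F}; that leaves A.
At row 6, column 5: row 6 has {A,D,E,F}; column 5 has {A,C,D,E,F}; that leaves B.
At row 6, column 6: row 6 has {A,B,D,E,F}; column 6 has {A,B,D,E,F}; that leaves C.
At row 2, column 1: row 2 has {A,B,C,D,F}; column 1 has {A,B,C,D,F}; that leaves E.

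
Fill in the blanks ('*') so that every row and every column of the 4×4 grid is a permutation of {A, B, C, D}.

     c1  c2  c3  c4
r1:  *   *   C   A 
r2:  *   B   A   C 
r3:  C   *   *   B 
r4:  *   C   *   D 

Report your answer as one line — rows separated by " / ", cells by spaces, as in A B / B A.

B D C A / D B A C / C A D B / A C B D

(r1,c2) = D
(r2,c1) = D
(r3,c2) = A
(r3,c3) = D
(r4,c3) = B
(r1,c1) = B
(r4,c1) = A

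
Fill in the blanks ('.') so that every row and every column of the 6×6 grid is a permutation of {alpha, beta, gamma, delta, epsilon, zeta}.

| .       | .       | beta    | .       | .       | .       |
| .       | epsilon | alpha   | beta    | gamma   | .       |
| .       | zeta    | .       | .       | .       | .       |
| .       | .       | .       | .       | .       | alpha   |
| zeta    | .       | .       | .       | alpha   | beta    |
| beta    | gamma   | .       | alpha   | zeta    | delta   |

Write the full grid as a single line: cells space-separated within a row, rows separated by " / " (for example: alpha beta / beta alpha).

epsilon alpha beta zeta delta gamma / delta epsilon alpha beta gamma zeta / alpha zeta delta gamma beta epsilon / gamma beta zeta delta epsilon alpha / zeta delta gamma epsilon alpha beta / beta gamma epsilon alpha zeta delta

(r2,c1) = delta
(r2,c6) = zeta
(r5,c2) = delta
(r6,c3) = epsilon
(r1,c2) = alpha
(r4,c2) = beta
(r5,c3) = gamma
(r5,c4) = epsilon
(r3,c3) = delta
(r3,c4) = gamma
(r3,c6) = epsilon
(r4,c3) = zeta
(r4,c4) = delta
(r4,c5) = epsilon
(r1,c4) = zeta
(r1,c5) = delta
(r1,c6) = gamma
(r3,c1) = alpha
(r3,c5) = beta
(r4,c1) = gamma
(r1,c1) = epsilon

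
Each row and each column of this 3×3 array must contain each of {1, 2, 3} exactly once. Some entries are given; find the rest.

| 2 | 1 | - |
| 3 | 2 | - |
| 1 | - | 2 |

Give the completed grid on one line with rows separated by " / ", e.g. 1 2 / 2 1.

2 1 3 / 3 2 1 / 1 3 2

(r1,c3) = 3
(r2,c3) = 1
(r3,c2) = 3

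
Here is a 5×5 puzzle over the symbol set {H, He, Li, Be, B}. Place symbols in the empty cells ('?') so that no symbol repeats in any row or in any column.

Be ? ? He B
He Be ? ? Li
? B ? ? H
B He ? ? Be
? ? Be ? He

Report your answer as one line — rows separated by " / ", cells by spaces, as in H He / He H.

Be H Li He B / He Be B H Li / Li B He Be H / B He H Li Be / H Li Be B He

(r3,c1): row 3 has {H,B}; column 1 has {He,Be,B}, so it must be Li.
(r3,c3): row 3 has {H,Li,B}; column 3 has {Be}, so it must be He.
(r3,c4): row 3 has {H,He,Li,B}; column 4 has {He}, so it must be Be.
(r5,c1): row 5 has {He,Be}; column 1 has {He,Li,Be,B}, so it must be H.
(r5,c2): row 5 has {H,He,Be}; column 2 has {He,Be,B}, so it must be Li.
(r5,c4): row 5 has {H,He,Li,Be}; column 4 has {He,Be}, so it must be B.
(r1,c2): row 1 has {He,Be,B}; column 2 has {He,Li,Be,B}, so it must be H.
(r1,c3): row 1 has {H,He,Be,B}; column 3 has {He,Be}, so it must be Li.
(r2,c4): row 2 has {He,Li,Be}; column 4 has {He,Be,B}, so it must be H.
(r4,c3): row 4 has {He,Be,B}; column 3 has {He,Li,Be}, so it must be H.
(r4,c4): row 4 has {H,He,Be,B}; column 4 has {H,He,Be,B}, so it must be Li.
(r2,c3): row 2 has {H,He,Li,Be}; column 3 has {H,He,Li,Be}, so it must be B.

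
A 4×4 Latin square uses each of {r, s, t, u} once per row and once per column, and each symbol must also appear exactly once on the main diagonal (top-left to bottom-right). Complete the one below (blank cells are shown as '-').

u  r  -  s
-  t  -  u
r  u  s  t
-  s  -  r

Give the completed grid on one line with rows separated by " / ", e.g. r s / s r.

u r t s / s t r u / r u s t / t s u r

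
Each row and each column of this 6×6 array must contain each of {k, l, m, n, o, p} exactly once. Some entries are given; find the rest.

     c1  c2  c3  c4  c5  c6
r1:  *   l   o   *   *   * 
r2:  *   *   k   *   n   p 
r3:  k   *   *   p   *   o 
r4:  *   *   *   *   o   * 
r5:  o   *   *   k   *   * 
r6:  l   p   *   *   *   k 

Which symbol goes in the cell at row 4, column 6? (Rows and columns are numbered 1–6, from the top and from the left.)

l

At row 2, column 1: row 2 has {k,n,p}; column 1 has {k,l,o}; that leaves m.
At row 2, column 2: row 2 has {k,m,n,p}; column 2 has {l,p}; that leaves o.
At row 2, column 4: row 2 has {k,m,n,o,p}; column 4 has {k,p}; that leaves l.
At row 6, column 5: row 6 has {k,l,p}; column 5 has {n,o}; that leaves m.
At row 3, column 5: row 3 has {k,o,p}; column 5 has {m,n,o}; that leaves l.
At row 5, column 5: row 5 has {k,o}; column 5 has {l,m,n,o}; that leaves p.
At row 6, column 3: row 6 has {k,l,m,p}; column 3 has {k,o}; that leaves n.
At row 6, column 4: row 6 has {k,l,m,n,p}; column 4 has {k,l,p}; that leaves o.
At row 1, column 5: row 1 has {l,o}; column 5 has {l,m,n,o,p}; that leaves k.
At row 3, column 3: row 3 has {k,l,o,p}; column 3 has {k,n,o}; that leaves m.
At row 5, column 3: row 5 has {k,o,p}; column 3 has {k,m,n,o}; that leaves l.
At row 3, column 2: row 3 has {k,l,m,o,p}; column 2 has {l,o,p}; that leaves n.
At row 4, column 3: row 4 has {o}; column 3 has {k,l,m,n,o}; that leaves p.
At row 5, column 2: row 5 has {k,l,o,p}; column 2 has {l,n,o,p}; that leaves m.
At row 5, column 6: row 5 has {k,l,m,o,p}; column 6 has {k,o,p}; that leaves n.
At row 1, column 6: row 1 has {k,l,o}; column 6 has {k,n,o,p}; that leaves m.
At row 4, column 1: row 4 has {o,p}; column 1 has {k,l,m,o}; that leaves n.
At row 4, column 2: row 4 has {n,o,p}; column 2 has {l,m,n,o,p}; that leaves k.
At row 4, column 4: row 4 has {k,n,o,p}; column 4 has {k,l,o,p}; that leaves m.
At row 4, column 6: row 4 has {k,m,n,o,p}; column 6 has {k,m,n,o,p}; that leaves l.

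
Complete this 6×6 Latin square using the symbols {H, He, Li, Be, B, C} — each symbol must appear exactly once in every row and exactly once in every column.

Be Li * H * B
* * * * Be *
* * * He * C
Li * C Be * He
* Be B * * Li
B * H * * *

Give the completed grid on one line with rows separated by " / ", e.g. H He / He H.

(r1,c3) = He
(r1,c5) = C
(r2,c3) = Li
(r2,c6) = H
(r3,c1) = H
(r3,c2) = B
(r3,c3) = Be
(r3,c5) = Li
(r4,c2) = H
(r4,c5) = B
(r5,c4) = C
(r6,c4) = Li
(r6,c5) = He
(r6,c6) = Be
(r2,c4) = B
(r5,c1) = He
(r5,c5) = H
(r6,c2) = C
(r2,c1) = C
(r2,c2) = He

Be Li He H C B / C He Li B Be H / H B Be He Li C / Li H C Be B He / He Be B C H Li / B C H Li He Be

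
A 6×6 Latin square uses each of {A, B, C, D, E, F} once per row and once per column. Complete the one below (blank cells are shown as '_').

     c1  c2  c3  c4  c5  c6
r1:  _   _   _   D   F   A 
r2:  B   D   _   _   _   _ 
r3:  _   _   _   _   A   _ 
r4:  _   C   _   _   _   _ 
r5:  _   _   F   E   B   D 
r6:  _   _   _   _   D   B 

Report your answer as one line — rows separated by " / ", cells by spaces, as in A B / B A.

At row 4, column 5: row 4 has {C}; column 5 has {A,B,D,F}; that leaves E.
At row 4, column 6: row 4 has {C,E}; column 6 has {A,B,D}; that leaves F.
At row 5, column 2: row 5 has {B,D,E,F}; column 2 has {C,D}; that leaves A.
At row 2, column 5: row 2 has {B,D}; column 5 has {A,B,D,E,F}; that leaves C.
At row 2, column 6: row 2 has {B,C,D}; column 6 has {A,B,D,F}; that leaves E.
At row 3, column 6: row 3 has {A}; column 6 has {A,B,D,E,F}; that leaves C.
At row 5, column 1: row 5 has {A,B,D,E,F}; column 1 has {B}; that leaves C.
At row 1, column 1: row 1 has {A,D,F}; column 1 has {B,C}; that leaves E.
At row 1, column 2: row 1 has {A,D,E,F}; column 2 has {A,C,D}; that leaves B.
At row 1, column 3: row 1 has {A,B,D,E,F}; column 3 has {F}; that leaves C.
At row 2, column 3: row 2 has {B,C,D,E}; column 3 has {C,F}; that leaves A.
At row 2, column 4: row 2 has {A,B,C,D,E}; column 4 has {D,E}; that leaves F.
At row 3, column 4: row 3 has {A,C}; column 4 has {D,E,F}; that leaves B.
At row 4, column 4: row 4 has {C,E,F}; column 4 has {B,D,E,F}; that leaves A.
At row 6, column 3: row 6 has {B,D}; column 3 has {A,C,F}; that leaves E.
At row 6, column 4: row 6 has {B,D,E}; column 4 has {A,B,D,E,F}; that leaves C.
At row 3, column 3: row 3 has {A,B,C}; column 3 has {A,C,E,F}; that leaves D.
At row 4, column 1: row 4 has {A,C,E,F}; column 1 has {B,C,E}; that leaves D.
At row 4, column 3: row 4 has {A,C,D,E,F}; column 3 has {A,C,D,E,F}; that leaves B.
At row 6, column 2: row 6 has {B,C,D,E}; column 2 has {A,B,C,D}; that leaves F.
At row 3, column 1: row 3 has {A,B,C,D}; column 1 has {B,C,D,E}; that leaves F.
At row 3, column 2: row 3 has {A,B,C,D,F}; column 2 has {A,B,C,D,F}; that leaves E.
At row 6, column 1: row 6 has {B,C,D,E,F}; column 1 has {B,C,D,E,F}; that leaves A.

E B C D F A / B D A F C E / F E D B A C / D C B A E F / C A F E B D / A F E C D B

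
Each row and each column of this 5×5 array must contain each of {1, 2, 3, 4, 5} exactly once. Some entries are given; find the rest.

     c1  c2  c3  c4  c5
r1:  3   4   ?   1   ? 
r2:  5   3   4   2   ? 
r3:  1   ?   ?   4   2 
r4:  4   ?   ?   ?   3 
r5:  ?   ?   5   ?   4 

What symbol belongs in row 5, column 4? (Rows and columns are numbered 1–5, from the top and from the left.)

3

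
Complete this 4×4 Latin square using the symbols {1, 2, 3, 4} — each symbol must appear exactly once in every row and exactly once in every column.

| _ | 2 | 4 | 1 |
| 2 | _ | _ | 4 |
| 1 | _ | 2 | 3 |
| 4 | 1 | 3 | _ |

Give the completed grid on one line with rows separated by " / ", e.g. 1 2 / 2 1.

(r1,c1) = 3
(r2,c2) = 3
(r2,c3) = 1
(r3,c2) = 4
(r4,c4) = 2

3 2 4 1 / 2 3 1 4 / 1 4 2 3 / 4 1 3 2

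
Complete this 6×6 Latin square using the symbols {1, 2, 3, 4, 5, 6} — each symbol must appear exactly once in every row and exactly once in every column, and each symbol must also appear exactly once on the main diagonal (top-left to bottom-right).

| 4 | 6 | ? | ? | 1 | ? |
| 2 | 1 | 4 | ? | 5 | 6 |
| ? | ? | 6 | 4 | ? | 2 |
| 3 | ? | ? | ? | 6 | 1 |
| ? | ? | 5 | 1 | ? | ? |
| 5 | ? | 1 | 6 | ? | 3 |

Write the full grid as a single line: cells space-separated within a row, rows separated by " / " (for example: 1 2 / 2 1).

4 6 3 2 1 5 / 2 1 4 3 5 6 / 1 5 6 4 3 2 / 3 4 2 5 6 1 / 6 3 5 1 2 4 / 5 2 1 6 4 3

Cell (r1,c6): row 1 has {1,4,6}; column 6 has {1,2,3,6} → 5.
Cell (r2,c4): row 2 has {1,2,4,5,6}; column 4 has {1,4,6} → 3.
Cell (r3,c1): row 3 has {2,4,6}; column 1 has {2,3,4,5} → 1.
Cell (r3,c5): row 3 has {1,2,4,6}; column 5 has {1,5,6} → 3.
Cell (r4,c3): row 4 has {1,3,6}; column 3 has {1,4,5,6} → 2.
Cell (r4,c4): row 4 has {1,2,3,6}; column 4 has {1,3,4,6}; the diagonal has {1,3,4,6} → 5.
Cell (r5,c1): row 5 has {1,5}; column 1 has {1,2,3,4,5} → 6.
Cell (r5,c5): row 5 has {1,5,6}; column 5 has {1,3,5,6}; the diagonal has {1,3,4,5,6} → 2.
Cell (r5,c6): row 5 has {1,2,5,6}; column 6 has {1,2,3,5,6} → 4.
Cell (r6,c5): row 6 has {1,3,5,6}; column 5 has {1,2,3,5,6} → 4.
Cell (r1,c3): row 1 has {1,4,5,6}; column 3 has {1,2,4,5,6} → 3.
Cell (r1,c4): row 1 has {1,3,4,5,6}; column 4 has {1,3,4,5,6} → 2.
Cell (r3,c2): row 3 has {1,2,3,4,6}; column 2 has {1,6} → 5.
Cell (r4,c2): row 4 has {1,2,3,5,6}; column 2 has {1,5,6} → 4.
Cell (r5,c2): row 5 has {1,2,4,5,6}; column 2 has {1,4,5,6} → 3.
Cell (r6,c2): row 6 has {1,3,4,5,6}; column 2 has {1,3,4,5,6} → 2.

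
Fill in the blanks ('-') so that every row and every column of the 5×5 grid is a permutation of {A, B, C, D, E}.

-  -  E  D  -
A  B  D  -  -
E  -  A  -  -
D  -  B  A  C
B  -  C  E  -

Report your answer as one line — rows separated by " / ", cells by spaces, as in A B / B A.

C A E D B / A B D C E / E C A B D / D E B A C / B D C E A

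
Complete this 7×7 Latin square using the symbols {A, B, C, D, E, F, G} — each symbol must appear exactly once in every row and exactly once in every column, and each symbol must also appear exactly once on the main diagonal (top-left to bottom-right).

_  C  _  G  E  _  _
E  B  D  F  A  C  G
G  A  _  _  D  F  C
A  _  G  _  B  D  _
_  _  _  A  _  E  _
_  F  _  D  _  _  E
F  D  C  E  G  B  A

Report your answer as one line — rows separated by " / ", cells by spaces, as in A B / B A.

D C F G E A B / E B D F A C G / G A E B D F C / A E G C B D F / C G B A F E D / B F A D C G E / F D C E G B A

row 1 has {C,E,G}; column 1 has {A,E,F,G}; the diagonal has {A,B} — only D is left for (r1,c1).
row 1 has {C,D,E,G}; column 6 has {B,C,D,E,F} — only A is left for (r1,c6).
row 3 has {A,C,D,F,G}; column 3 has {C,D,G}; the diagonal has {A,B,D} — only E is left for (r3,c3).
row 3 has {A,C,D,E,F,G}; column 4 has {A,D,E,F,G} — only B is left for (r3,c4).
row 4 has {A,B,D,G}; column 2 has {A,B,C,D,F} — only E is left for (r4,c2).
row 4 has {A,B,D,E,G}; column 4 has {A,B,D,E,F,G}; the diagonal has {A,B,D,E} — only C is left for (r4,c4).
row 4 has {A,B,C,D,E,G}; column 7 has {A,C,E,G} — only F is left for (r4,c7).
row 5 has {A,E}; column 2 has {A,B,C,D,E,F} — only G is left for (r5,c2).
row 5 has {A,E,G}; column 5 has {A,B,D,E,G}; the diagonal has {A,B,C,D,E} — only F is left for (r5,c5).
row 6 has {D,E,F}; column 5 has {A,B,D,E,F,G} — only C is left for (r6,c5).
row 6 has {C,D,E,F}; column 6 has {A,B,C,D,E,F}; the diagonal has {A,B,C,D,E,F} — only G is left for (r6,c6).
row 1 has {A,C,D,E,G}; column 7 has {A,C,E,F,G} — only B is left for (r1,c7).
row 5 has {A,E,F,G}; column 3 has {C,D,E,G} — only B is left for (r5,c3).
row 5 has {A,B,E,F,G}; column 7 has {A,B,C,E,F,G} — only D is left for (r5,c7).
row 6 has {C,D,E,F,G}; column 1 has {A,D,E,F,G} — only B is left for (r6,c1).
row 6 has {B,C,D,E,F,G}; column 3 has {B,C,D,E,G} — only A is left for (r6,c3).
row 1 has {A,B,C,D,E,G}; column 3 has {A,B,C,D,E,G} — only F is left for (r1,c3).
row 5 has {A,B,D,E,F,G}; column 1 has {A,B,D,E,F,G} — only C is left for (r5,c1).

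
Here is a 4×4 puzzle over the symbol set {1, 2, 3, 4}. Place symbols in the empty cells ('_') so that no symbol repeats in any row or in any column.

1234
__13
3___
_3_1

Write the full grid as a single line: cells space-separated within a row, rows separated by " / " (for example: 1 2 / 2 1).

1 2 3 4 / 2 4 1 3 / 3 1 4 2 / 4 3 2 1

At row 2, column 2: row 2 has {1,3}; column 2 has {2,3}; that leaves 4.
At row 3, column 2: row 3 has {3}; column 2 has {2,3,4}; that leaves 1.
At row 3, column 4: row 3 has {1,3}; column 4 has {1,3,4}; that leaves 2.
At row 2, column 1: row 2 has {1,3,4}; column 1 has {1,3}; that leaves 2.
At row 3, column 3: row 3 has {1,2,3}; column 3 has {1,3}; that leaves 4.
At row 4, column 1: row 4 has {1,3}; column 1 has {1,2,3}; that leaves 4.
At row 4, column 3: row 4 has {1,3,4}; column 3 has {1,3,4}; that leaves 2.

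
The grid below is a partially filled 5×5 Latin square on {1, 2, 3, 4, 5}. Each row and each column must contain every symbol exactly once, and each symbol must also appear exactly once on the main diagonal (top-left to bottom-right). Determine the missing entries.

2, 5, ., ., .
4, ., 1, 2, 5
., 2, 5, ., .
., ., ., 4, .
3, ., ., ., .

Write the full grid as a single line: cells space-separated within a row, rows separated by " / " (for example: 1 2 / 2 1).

Cell (r2,c2): row 2 has {1,2,4,5}; column 2 has {2,5}; the diagonal has {2,4,5} → 3.
Cell (r3,c1): row 3 has {2,5}; column 1 has {2,3,4} → 1.
Cell (r3,c4): row 3 has {1,2,5}; column 4 has {2,4} → 3.
Cell (r3,c5): row 3 has {1,2,3,5}; column 5 has {5} → 4.
Cell (r4,c1): row 4 has {4}; column 1 has {1,2,3,4} → 5.
Cell (r4,c2): row 4 has {4,5}; column 2 has {2,3,5} → 1.
Cell (r5,c2): row 5 has {3}; column 2 has {1,2,3,5} → 4.
Cell (r5,c3): row 5 has {3,4}; column 3 has {1,5} → 2.
Cell (r5,c5): row 5 has {2,3,4}; column 5 has {4,5}; the diagonal has {2,3,4,5} → 1.
Cell (r1,c4): row 1 has {2,5}; column 4 has {2,3,4} → 1.
Cell (r1,c5): row 1 has {1,2,5}; column 5 has {1,4,5} → 3.
Cell (r4,c3): row 4 has {1,4,5}; column 3 has {1,2,5} → 3.
Cell (r4,c5): row 4 has {1,3,4,5}; column 5 has {1,3,4,5} → 2.
Cell (r5,c4): row 5 has {1,2,3,4}; column 4 has {1,2,3,4} → 5.
Cell (r1,c3): row 1 has {1,2,3,5}; column 3 has {1,2,3,5} → 4.

2 5 4 1 3 / 4 3 1 2 5 / 1 2 5 3 4 / 5 1 3 4 2 / 3 4 2 5 1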